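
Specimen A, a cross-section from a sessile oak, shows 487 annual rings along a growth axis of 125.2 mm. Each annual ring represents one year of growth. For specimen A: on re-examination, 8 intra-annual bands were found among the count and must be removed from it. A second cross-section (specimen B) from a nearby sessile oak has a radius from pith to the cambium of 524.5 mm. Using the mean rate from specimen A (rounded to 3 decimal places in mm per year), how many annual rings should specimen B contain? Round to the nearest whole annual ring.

Specimen A: adjusted count: 487 − 8 = 479 annual rings.
A: Mean rate = 125.2 mm / 479 years ≈ 0.261 mm per year.
Specimen B: 524.5 mm / 0.261 mm per year = 2009.58 years ≈ 2010 annual rings.

2010 annual rings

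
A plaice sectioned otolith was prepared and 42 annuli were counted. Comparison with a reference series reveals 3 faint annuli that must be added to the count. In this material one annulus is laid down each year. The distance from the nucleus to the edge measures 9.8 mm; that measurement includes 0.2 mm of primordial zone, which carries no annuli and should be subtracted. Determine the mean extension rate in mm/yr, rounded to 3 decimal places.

Adjusted count: 42 + 3 = 45 annuli.
Removing the 0.2 mm offcut leaves 9.8 − 0.2 = 9.6 mm.
Extension rate ≈ 9.6 / 45 = 0.213 mm/yr.

0.213 mm/yr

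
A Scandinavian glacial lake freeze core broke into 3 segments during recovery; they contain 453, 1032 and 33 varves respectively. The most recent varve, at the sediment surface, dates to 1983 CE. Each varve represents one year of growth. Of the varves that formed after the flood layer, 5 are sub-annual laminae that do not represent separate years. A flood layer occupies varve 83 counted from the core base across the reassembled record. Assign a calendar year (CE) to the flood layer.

553 CE

Total varves = 453 + 1032 + 33 = 1518.
Between varve 83 and the sediment surface there are 1518 − 83 = 1435 varves.
Removing the 5 false varves leaves 1435 − 5 = 1430 true varves beyond the flood layer.
1983 − 1430 = 553 CE.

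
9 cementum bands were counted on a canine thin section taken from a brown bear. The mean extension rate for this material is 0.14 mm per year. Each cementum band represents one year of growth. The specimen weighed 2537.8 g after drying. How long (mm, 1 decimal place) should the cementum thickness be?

1.3 mm

9 years of growth are recorded.
9 years at 0.14 mm/year gives 0.14 × 9 = 1.3 mm.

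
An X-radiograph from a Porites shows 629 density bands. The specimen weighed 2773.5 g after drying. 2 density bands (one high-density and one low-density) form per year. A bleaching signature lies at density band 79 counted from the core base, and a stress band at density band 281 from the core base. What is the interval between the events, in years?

101 yr

The two markers are separated by 281 − 79 = 202 density bands.
With 2 density bands per year, 202 / 2 = 101 years.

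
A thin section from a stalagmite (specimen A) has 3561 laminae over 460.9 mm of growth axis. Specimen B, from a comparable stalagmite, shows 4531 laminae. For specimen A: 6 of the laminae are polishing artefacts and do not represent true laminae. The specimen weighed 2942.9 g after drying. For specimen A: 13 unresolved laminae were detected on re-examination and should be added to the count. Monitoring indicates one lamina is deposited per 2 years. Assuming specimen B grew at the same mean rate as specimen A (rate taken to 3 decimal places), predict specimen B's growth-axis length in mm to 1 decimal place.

589.0 mm

Specimen A: adjusted count: 3561 − 6 + 13 = 3568 laminae.
Specimen A: at 2 years per lamina, 3568 × 2 = 7136 years.
A: 460.9 mm over 7136 years gives 460.9 / 7136 ≈ 0.065 mm/yr.
Specimen B: multiplying by 2 years per lamina: 4531 × 2 = 9062 years. Length of B = 0.065 × 9062 = 589.0 mm.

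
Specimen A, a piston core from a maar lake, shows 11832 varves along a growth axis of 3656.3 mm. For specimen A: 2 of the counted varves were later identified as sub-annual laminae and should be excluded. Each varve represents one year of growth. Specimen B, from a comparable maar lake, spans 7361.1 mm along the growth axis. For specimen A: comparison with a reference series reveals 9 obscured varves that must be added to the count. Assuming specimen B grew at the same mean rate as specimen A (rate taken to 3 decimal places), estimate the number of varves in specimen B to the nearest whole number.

Specimen A: true varve count = 11832 − 2 + 9 = 11839.
A: Extension rate ≈ 3656.3 / 11839 = 0.309 mm per year.
For B, 7361.1 / 0.309 = 23822.33 years ≈ 23822 varves.

23822 varves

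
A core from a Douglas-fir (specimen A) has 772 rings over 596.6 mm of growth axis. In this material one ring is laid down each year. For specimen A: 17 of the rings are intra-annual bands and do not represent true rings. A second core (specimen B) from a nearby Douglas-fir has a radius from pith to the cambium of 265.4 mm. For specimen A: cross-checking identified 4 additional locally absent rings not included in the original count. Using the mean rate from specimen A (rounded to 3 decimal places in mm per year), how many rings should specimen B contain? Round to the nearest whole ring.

Specimen A: after corrections the count is 772 − 17 + 4 = 759 rings.
A: Mean rate = 596.6 mm / 759 years ≈ 0.786 mm per year.
B spans 265.4 / 0.786 = 337.66 years ≈ 338 rings.

338 rings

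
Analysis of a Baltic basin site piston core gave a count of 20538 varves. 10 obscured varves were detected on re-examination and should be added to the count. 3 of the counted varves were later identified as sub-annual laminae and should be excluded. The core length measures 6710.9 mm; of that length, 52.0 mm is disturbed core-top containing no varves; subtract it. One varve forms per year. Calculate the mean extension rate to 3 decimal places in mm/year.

Correcting the raw count gives 20538 − 3 + 10 = 20545 true varves.
Net length = 6710.9 − 52.0 = 6658.9 mm.
Mean rate = 6658.9 mm / 20545 years ≈ 0.324 mm/year.

0.324 mm/year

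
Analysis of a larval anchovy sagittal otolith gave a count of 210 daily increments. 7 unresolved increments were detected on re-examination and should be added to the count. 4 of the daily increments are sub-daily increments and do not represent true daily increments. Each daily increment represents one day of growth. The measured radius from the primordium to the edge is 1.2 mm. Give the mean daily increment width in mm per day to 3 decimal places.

True daily increment count = 210 − 4 + 7 = 213.
1.2 mm over 213 days gives 1.2 / 213 ≈ 0.006 mm per day.

0.006 mm per day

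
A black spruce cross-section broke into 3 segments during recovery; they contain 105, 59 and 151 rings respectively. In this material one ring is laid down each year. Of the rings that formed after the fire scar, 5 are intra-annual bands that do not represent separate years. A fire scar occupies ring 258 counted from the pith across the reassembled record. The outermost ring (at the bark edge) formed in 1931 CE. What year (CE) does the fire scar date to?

1879 CE

Total rings = 105 + 59 + 151 = 315.
315 − 258 = 57 rings lie beyond the fire scar toward the bark edge.
Excluding 5 false rings: 57 − 5 = 52.
Counting back 52 years from 1931 CE places the fire scar in 1931 − 52 = 1879 CE.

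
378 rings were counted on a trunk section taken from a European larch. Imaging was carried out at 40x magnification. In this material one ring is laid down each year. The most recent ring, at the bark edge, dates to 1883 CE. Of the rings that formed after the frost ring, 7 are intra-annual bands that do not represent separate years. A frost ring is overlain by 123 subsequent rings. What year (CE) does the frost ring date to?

1767 CE

123 rings formed after the frost ring.
Excluding 7 false rings: 123 − 7 = 116.
The ring at the bark edge is 1883 CE, so the frost ring dates to 1883 − 116 = 1767 CE.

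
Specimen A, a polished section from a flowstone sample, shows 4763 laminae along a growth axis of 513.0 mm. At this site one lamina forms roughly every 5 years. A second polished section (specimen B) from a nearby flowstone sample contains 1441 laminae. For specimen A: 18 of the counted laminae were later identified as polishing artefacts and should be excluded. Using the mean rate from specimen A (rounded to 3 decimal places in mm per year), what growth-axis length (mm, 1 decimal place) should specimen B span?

158.5 mm

Specimen A: true lamina count = 4763 − 18 = 4745.
Specimen A: at 5 years per lamina, 4745 × 5 = 23725 years.
A: Mean rate = 513.0 mm / 23725 years ≈ 0.022 mm/year.
Specimen B: 1441 laminae at 5 years each span 1441 × 5 = 7205 years. Length of B = 0.022 × 7205 = 158.5 mm.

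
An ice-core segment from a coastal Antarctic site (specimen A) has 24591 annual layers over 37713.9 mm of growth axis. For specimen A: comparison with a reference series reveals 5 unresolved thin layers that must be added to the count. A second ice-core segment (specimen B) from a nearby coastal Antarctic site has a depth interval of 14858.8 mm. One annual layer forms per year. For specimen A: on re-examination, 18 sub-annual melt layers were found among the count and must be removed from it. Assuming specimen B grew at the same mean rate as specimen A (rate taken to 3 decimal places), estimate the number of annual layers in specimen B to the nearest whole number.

Specimen A: adjusted count: 24591 − 18 + 5 = 24578 annual layers.
A: Mean rate = 37713.9 mm / 24578 years ≈ 1.534 mm/year.
Specimen B: 14858.8 mm / 1.534 mm per year = 9686.31 years ≈ 9686 annual layers.

9686 annual layers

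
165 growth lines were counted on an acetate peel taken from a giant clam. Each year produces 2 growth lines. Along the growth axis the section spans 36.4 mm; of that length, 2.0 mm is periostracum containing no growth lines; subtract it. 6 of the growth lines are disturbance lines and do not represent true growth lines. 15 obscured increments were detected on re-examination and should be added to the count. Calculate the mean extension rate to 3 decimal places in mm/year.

0.395 mm/year

After corrections the count is 165 − 6 + 15 = 174 growth lines.
Dividing by 2 growth lines per year: 174 / 2 = 87 years.
The growth record spans 36.4 − 2.0 = 34.4 mm.
34.4 mm over 87 years gives 34.4 / 87 ≈ 0.395 mm/year.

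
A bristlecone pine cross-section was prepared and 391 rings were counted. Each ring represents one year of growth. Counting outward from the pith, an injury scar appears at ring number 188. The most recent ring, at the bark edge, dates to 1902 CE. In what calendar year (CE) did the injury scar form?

1699 CE

The injury scar sits at ring 188 from the pith, so 391 − 188 = 203 rings formed after it.
The ring at the bark edge is 1902 CE, so the injury scar dates to 1902 − 203 = 1699 CE.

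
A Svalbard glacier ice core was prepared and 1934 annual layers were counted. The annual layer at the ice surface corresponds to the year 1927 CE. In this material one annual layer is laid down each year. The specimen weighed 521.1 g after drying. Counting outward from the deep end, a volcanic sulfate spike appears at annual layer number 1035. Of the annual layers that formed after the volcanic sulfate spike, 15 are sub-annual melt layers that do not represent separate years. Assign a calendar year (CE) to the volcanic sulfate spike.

1043 CE

1934 − 1035 = 899 annual layers lie beyond the volcanic sulfate spike toward the ice surface.
899 − 15 false = 884 true annual layers after the volcanic sulfate spike.
The annual layer at the ice surface is 1927 CE, so the volcanic sulfate spike dates to 1927 − 884 = 1043 CE.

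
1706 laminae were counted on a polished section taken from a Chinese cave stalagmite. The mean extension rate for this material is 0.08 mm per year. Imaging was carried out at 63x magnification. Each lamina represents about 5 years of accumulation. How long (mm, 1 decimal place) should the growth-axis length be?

At 5 years per lamina, 1706 × 5 = 8530 years.
Predicted length = 0.08 mm/year × 8530 years = 682.4 mm.

682.4 mm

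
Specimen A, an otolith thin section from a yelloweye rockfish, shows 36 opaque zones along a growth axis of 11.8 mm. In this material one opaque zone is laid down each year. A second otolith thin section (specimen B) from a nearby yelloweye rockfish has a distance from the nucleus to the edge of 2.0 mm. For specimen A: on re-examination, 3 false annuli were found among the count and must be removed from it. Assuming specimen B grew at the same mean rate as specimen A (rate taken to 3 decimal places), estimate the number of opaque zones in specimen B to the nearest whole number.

Specimen A: adjusted count: 36 − 3 = 33 opaque zones.
A: Mean rate = 11.8 mm / 33 years ≈ 0.358 mm/yr.
B spans 2.0 / 0.358 = 5.59 years ≈ 6 opaque zones.

6 opaque zones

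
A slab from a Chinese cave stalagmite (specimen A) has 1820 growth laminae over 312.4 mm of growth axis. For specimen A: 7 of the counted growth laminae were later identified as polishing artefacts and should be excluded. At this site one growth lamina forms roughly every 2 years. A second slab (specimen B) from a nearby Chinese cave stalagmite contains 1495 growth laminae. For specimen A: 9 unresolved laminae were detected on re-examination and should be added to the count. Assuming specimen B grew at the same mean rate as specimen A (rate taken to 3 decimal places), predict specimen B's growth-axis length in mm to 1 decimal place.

Specimen A: after corrections the count is 1820 − 7 + 9 = 1822 growth laminae.
Specimen A: multiplying by 2 years per growth lamina: 1822 × 2 = 3644 years.
A: 312.4 mm over 3644 years gives 312.4 / 3644 ≈ 0.086 mm per year.
Specimen B: multiplying by 2 years per growth lamina: 1495 × 2 = 2990 years. For B, 0.086 mm/year × 2990 years = 257.1 mm.

257.1 mm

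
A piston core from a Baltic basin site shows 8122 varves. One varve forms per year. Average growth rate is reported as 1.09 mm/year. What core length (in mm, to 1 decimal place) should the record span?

8122 years of growth are recorded.
8122 years at 1.09 mm/year gives 1.09 × 8122 = 8853.0 mm.

8853.0 mm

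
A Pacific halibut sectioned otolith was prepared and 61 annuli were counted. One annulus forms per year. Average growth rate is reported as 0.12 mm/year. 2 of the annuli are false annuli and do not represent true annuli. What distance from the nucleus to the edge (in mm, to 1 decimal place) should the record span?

7.1 mm

Adjusted count: 61 − 2 = 59 annuli.
Length ≈ 0.12 × 59 = 7.1 mm.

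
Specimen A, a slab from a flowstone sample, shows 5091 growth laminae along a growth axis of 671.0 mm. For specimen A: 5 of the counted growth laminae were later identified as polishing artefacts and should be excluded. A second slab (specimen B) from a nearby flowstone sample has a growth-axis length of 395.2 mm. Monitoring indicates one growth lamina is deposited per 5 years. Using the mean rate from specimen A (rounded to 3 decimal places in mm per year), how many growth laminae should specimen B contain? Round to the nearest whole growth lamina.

Specimen A: adjusted count: 5091 − 5 = 5086 growth laminae.
Specimen A: at 5 years per growth lamina, 5086 × 5 = 25430 years.
A: Mean rate = 671.0 mm / 25430 years ≈ 0.026 mm/year.
B spans 395.2 / 0.026 = 15200.00 years; at 5 years per growth lamina that is 15200.00 / 5 ≈ 3040 growth laminae.

3040 growth laminae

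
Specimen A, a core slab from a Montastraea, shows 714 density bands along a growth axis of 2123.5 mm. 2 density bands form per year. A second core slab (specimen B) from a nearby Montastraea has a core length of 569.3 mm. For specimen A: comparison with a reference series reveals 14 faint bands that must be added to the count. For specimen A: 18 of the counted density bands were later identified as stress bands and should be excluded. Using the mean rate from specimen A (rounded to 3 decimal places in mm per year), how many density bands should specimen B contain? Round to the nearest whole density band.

190 density bands

Specimen A: true density band count = 714 − 18 + 14 = 710.
Specimen A: with 2 density bands per year, 710 / 2 = 355 years.
A: Mean rate = 2123.5 mm / 355 years ≈ 5.982 mm/year.
For B, 569.3 / 5.982 = 95.17 years; at 2 density bands per year that is 95.17 × 2 ≈ 190 density bands.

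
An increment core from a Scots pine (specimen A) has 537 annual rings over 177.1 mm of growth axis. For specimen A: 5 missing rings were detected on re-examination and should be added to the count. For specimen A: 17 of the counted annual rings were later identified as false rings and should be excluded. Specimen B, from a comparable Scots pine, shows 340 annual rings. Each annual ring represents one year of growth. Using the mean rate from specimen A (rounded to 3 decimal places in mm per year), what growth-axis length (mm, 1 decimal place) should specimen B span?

Specimen A: after corrections the count is 537 − 17 + 5 = 525 annual rings.
A: Extension rate ≈ 177.1 / 525 = 0.337 mm/year.
B's length ≈ 0.337 × 340 = 114.6 mm.

114.6 mm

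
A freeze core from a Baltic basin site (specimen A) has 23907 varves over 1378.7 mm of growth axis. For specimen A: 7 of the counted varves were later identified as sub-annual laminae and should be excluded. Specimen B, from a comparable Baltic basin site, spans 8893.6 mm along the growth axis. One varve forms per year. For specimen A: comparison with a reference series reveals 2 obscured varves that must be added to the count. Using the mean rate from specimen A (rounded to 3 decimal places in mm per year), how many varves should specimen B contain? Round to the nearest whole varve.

Specimen A: correcting the raw count gives 23907 − 7 + 2 = 23902 true varves.
A: 1378.7 mm over 23902 years gives 1378.7 / 23902 ≈ 0.058 mm/yr.
For B, 8893.6 / 0.058 = 153337.93 years ≈ 153338 varves.

153338 varves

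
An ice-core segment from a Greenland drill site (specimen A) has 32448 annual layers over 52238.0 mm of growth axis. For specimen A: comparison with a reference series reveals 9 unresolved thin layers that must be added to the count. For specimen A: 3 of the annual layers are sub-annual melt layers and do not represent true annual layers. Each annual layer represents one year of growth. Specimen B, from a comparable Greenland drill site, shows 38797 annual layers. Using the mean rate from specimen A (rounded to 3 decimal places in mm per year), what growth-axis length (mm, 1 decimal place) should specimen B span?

Specimen A: correcting the raw count gives 32448 − 3 + 9 = 32454 true annual layers.
A: Mean rate = 52238.0 mm / 32454 years ≈ 1.610 mm/year.
Length of B = 1.610 × 38797 = 62463.2 mm.

62463.2 mm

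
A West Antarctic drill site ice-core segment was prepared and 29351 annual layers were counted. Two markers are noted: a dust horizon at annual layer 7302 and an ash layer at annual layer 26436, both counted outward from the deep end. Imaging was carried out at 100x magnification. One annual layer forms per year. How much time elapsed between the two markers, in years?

Separation: 26436 − 7302 = 19134 annual layers.
That is 19134 years at one annual layer per year.

19134 years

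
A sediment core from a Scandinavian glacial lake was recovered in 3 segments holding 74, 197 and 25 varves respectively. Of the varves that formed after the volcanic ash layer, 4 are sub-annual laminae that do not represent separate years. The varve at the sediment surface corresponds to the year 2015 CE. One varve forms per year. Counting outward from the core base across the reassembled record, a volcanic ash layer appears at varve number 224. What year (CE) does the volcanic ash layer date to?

Total varves = 74 + 197 + 25 = 296.
Between varve 224 and the sediment surface there are 296 − 224 = 72 varves.
Removing the 4 false varves leaves 72 − 4 = 68 true varves beyond the volcanic ash layer.
Counting back 68 years from 2015 CE places the volcanic ash layer in 2015 − 68 = 1947 CE.

1947 CE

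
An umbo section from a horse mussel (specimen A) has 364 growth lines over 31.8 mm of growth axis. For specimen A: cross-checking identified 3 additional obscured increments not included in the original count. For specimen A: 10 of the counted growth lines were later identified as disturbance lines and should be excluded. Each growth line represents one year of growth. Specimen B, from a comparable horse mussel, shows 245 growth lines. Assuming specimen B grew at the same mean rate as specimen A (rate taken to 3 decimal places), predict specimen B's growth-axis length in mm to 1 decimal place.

21.8 mm

Specimen A: after corrections the count is 364 − 10 + 3 = 357 growth lines.
A: Mean rate = 31.8 mm / 357 years ≈ 0.089 mm per year.
Length of B = 0.089 × 245 = 21.8 mm.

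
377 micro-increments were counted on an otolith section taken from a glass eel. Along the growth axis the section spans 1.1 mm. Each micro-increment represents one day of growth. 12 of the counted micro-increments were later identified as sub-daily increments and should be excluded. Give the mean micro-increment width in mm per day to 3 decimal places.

Correcting the raw count gives 377 − 12 = 365 true micro-increments.
Mean rate = 1.1 mm / 365 days ≈ 0.003 mm per day.

0.003 mm per day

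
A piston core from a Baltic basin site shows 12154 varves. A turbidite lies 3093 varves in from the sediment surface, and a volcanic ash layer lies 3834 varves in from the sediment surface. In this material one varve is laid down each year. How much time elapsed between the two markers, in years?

741 yr

Separation: 3834 − 3093 = 741 varves.
That is 741 years at one varve per year.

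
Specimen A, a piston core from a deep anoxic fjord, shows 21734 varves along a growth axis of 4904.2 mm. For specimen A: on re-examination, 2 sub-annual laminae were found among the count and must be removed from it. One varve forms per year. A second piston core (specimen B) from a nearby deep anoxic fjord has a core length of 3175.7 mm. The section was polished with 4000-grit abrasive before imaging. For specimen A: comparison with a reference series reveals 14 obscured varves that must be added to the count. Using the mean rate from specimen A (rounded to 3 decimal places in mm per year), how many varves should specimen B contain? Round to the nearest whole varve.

Specimen A: after corrections the count is 21734 − 2 + 14 = 21746 varves.
A: 4904.2 mm over 21746 years gives 4904.2 / 21746 ≈ 0.226 mm per year.
B spans 3175.7 / 0.226 = 14051.77 years ≈ 14052 varves.

14052 varves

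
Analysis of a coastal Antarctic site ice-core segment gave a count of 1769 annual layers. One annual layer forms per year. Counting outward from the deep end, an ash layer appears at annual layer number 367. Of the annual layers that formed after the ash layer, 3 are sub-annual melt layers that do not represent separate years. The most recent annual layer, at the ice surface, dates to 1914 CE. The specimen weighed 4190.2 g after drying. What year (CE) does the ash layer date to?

515 CE

The ash layer sits at annual layer 367 from the deep end, so 1769 − 367 = 1402 annual layers formed after it.
1402 − 3 false = 1399 true annual layers after the ash layer.
The annual layer at the ice surface is 1914 CE, so the ash layer dates to 1914 − 1399 = 515 CE.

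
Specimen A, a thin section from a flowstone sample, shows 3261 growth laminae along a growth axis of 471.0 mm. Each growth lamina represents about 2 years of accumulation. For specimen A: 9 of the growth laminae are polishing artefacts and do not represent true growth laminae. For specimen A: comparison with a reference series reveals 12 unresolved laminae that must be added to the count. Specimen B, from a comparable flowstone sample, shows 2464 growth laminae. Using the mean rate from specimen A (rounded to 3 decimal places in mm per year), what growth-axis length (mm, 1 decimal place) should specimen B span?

Specimen A: adjusted count: 3261 − 9 + 12 = 3264 growth laminae.
Specimen A: multiplying by 2 years per growth lamina: 3264 × 2 = 6528 years.
A: 471.0 mm over 6528 years gives 471.0 / 6528 ≈ 0.072 mm/year.
Specimen B: multiplying by 2 years per growth lamina: 2464 × 2 = 4928 years. For B, 0.072 mm/year × 4928 years = 354.8 mm.

354.8 mm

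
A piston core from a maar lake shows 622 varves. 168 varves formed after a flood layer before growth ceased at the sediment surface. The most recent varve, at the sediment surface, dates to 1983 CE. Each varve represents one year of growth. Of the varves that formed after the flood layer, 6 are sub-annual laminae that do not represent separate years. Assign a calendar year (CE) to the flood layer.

1821 CE

168 varves formed after the flood layer.
168 − 6 false = 162 true varves after the flood layer.
Counting back 162 years from 1983 CE places the flood layer in 1983 − 162 = 1821 CE.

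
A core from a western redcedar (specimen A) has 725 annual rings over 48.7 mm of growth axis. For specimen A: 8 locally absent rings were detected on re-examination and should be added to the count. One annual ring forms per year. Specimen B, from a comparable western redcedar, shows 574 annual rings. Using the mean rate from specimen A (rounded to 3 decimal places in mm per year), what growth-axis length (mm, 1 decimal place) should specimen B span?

37.9 mm

Specimen A: adjusted count: 725 + 8 = 733 annual rings.
A: 48.7 mm over 733 years gives 48.7 / 733 ≈ 0.066 mm per year.
B's length ≈ 0.066 × 574 = 37.9 mm.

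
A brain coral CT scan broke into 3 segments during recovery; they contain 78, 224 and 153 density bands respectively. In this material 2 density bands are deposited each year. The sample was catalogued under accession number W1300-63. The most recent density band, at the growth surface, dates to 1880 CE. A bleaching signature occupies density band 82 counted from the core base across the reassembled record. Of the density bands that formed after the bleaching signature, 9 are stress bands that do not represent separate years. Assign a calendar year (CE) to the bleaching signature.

Total density bands = 78 + 224 + 153 = 455.
The bleaching signature sits at density band 82 from the core base, so 455 − 82 = 373 density bands formed after it.
373 − 9 false = 364 true density bands after the bleaching signature.
Dividing by 2 density bands per year: 364 / 2 = 182 years.
Counting back 182 years from 1880 CE places the bleaching signature in 1880 − 182 = 1698 CE.

1698 CE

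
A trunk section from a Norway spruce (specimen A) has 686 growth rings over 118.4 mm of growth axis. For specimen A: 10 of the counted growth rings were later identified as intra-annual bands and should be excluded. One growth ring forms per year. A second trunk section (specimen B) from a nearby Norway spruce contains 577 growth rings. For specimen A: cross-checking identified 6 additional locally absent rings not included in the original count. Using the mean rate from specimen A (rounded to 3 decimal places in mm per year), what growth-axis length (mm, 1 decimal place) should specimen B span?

Specimen A: correcting the raw count gives 686 − 10 + 6 = 682 true growth rings.
A: 118.4 mm over 682 years gives 118.4 / 682 ≈ 0.174 mm per year.
B's length ≈ 0.174 × 577 = 100.4 mm.

100.4 mm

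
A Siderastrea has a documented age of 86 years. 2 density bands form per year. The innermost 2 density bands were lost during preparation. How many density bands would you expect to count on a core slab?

170 density bands

With 2 density bands per year, 86 years would produce 86 × 2 = 172 density bands.
Less the 2 uncaptured density bands: 172 − 2 = 170.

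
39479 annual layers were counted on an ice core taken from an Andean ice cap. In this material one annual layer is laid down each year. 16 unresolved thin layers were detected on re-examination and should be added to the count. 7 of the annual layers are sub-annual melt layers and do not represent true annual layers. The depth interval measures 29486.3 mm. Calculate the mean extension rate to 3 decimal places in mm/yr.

0.747 mm/yr

Correcting the raw count gives 39479 − 7 + 16 = 39488 true annual layers.
Mean rate = 29486.3 mm / 39488 years ≈ 0.747 mm/yr.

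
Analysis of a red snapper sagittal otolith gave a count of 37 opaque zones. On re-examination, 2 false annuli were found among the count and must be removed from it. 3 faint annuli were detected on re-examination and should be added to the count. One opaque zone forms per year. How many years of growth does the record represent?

38 years

Correcting the raw count gives 37 − 2 + 3 = 38 true opaque zones.
At one opaque zone per year, that is 38 years.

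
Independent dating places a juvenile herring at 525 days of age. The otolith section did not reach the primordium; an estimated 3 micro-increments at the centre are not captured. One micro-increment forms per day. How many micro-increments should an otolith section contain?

At one micro-increment per day, 525 days correspond to 525 micro-increments.
525 − 3 missed = 522 micro-increments expected in the prepared section.

522 micro-increments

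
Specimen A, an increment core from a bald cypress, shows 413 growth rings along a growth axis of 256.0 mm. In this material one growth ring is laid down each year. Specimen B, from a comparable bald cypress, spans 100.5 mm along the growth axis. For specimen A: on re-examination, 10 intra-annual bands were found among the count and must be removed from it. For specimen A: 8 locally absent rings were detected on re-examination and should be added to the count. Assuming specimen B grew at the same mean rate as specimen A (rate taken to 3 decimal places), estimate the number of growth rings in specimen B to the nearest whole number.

Specimen A: adjusted count: 413 − 10 + 8 = 411 growth rings.
A: 256.0 mm over 411 years gives 256.0 / 411 ≈ 0.623 mm per year.
B spans 100.5 / 0.623 = 161.32 years ≈ 161 growth rings.

161 growth rings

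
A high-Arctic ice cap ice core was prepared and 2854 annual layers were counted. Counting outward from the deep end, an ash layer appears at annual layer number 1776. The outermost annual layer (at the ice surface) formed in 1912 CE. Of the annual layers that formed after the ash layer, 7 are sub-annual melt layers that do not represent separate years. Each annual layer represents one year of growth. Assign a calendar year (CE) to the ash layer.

841 CE

2854 − 1776 = 1078 annual layers lie beyond the ash layer toward the ice surface.
Excluding 7 false annual layers: 1078 − 7 = 1071.
Counting back 1071 years from 1912 CE places the ash layer in 1912 − 1071 = 841 CE.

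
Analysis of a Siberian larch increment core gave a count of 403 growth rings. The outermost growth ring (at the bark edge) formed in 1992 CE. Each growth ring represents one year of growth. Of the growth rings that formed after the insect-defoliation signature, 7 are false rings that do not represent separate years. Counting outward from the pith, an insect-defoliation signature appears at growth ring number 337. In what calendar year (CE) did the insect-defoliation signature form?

1933 CE

Between growth ring 337 and the bark edge there are 403 − 337 = 66 growth rings.
Excluding 7 false growth rings: 66 − 7 = 59.
Counting back 59 years from 1992 CE places the insect-defoliation signature in 1992 − 59 = 1933 CE.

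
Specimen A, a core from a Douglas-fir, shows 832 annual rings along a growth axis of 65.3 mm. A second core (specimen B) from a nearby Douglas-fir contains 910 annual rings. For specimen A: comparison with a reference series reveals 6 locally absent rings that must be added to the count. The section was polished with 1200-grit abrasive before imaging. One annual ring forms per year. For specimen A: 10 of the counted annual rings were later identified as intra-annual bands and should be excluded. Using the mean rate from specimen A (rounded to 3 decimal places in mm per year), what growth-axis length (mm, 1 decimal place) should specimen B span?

71.9 mm

Specimen A: after corrections the count is 832 − 10 + 6 = 828 annual rings.
A: Mean rate = 65.3 mm / 828 years ≈ 0.079 mm/yr.
Length of B = 0.079 × 910 = 71.9 mm.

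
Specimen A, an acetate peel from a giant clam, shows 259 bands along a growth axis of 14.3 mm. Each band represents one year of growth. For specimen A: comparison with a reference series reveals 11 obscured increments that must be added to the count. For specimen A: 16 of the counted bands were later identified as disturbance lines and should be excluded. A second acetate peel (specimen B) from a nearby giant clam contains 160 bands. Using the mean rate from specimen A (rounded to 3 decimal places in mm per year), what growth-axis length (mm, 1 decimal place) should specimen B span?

9.0 mm

Specimen A: after corrections the count is 259 − 16 + 11 = 254 bands.
A: Extension rate ≈ 14.3 / 254 = 0.056 mm per year.
For B, 0.056 mm/year × 160 years = 9.0 mm.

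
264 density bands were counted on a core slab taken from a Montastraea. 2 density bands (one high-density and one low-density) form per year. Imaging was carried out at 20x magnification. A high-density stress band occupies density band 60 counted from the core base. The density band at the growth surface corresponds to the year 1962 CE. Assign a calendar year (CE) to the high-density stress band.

The high-density stress band sits at density band 60 from the core base, so 264 − 60 = 204 density bands formed after it.
204 density bands at 2 per year is 204 / 2 = 102 years.
The density band at the growth surface is 1962 CE, so the high-density stress band dates to 1962 − 102 = 1860 CE.

1860 CE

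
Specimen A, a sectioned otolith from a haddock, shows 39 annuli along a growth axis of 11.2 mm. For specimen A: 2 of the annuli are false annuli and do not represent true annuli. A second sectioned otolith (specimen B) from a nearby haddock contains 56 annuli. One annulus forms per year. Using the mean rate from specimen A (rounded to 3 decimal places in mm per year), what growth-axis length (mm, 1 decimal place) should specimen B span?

17.0 mm

Specimen A: correcting the raw count gives 39 − 2 = 37 true annuli.
A: 11.2 mm over 37 years gives 11.2 / 37 ≈ 0.303 mm/year.
For B, 0.303 mm/year × 56 years = 17.0 mm.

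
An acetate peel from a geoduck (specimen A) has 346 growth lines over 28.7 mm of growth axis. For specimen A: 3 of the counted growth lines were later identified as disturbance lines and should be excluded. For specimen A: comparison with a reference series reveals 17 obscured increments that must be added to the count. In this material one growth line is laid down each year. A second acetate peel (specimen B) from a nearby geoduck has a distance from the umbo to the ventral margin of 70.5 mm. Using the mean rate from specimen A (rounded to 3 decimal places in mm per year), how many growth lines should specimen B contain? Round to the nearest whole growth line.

Specimen A: true growth line count = 346 − 3 + 17 = 360.
A: 28.7 mm over 360 years gives 28.7 / 360 ≈ 0.080 mm per year.
For B, 70.5 / 0.080 = 881.25 years ≈ 881 growth lines.

881 growth lines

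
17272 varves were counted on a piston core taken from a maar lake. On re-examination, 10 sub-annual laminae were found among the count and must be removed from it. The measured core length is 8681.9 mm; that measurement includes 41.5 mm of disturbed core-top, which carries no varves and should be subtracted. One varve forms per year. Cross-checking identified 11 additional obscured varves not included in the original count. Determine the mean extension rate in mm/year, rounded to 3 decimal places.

0.500 mm/year

Correcting the raw count gives 17272 − 10 + 11 = 17273 true varves.
The growth record spans 8681.9 − 41.5 = 8640.4 mm.
Mean rate = 8640.4 mm / 17273 years ≈ 0.500 mm/year.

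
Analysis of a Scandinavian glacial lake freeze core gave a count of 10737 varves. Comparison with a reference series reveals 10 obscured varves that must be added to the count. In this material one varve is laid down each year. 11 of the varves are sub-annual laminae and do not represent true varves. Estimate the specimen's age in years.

10736 yr

Correcting the raw count gives 10737 − 11 + 10 = 10736 true varves.
One varve per year makes the duration 10736 years.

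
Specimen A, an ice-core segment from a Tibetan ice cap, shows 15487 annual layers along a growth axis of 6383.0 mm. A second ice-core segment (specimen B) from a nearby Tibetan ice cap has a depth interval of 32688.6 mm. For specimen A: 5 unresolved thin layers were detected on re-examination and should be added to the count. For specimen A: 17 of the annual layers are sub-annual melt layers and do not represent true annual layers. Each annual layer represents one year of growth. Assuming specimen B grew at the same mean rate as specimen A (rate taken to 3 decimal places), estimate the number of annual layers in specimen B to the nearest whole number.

79341 annual layers

Specimen A: true annual layer count = 15487 − 17 + 5 = 15475.
A: 6383.0 mm over 15475 years gives 6383.0 / 15475 ≈ 0.412 mm/year.
For B, 32688.6 / 0.412 = 79341.26 years ≈ 79341 annual layers.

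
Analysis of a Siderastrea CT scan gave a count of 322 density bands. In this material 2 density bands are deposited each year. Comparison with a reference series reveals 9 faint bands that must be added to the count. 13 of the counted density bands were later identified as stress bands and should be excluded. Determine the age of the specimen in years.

After corrections the count is 322 − 13 + 9 = 318 density bands.
318 density bands at 2 per year is 318 / 2 = 159 years.

159 yr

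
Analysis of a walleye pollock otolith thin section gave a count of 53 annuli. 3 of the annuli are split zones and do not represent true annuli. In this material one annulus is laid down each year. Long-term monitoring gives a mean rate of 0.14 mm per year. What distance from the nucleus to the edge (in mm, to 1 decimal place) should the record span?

After corrections the count is 53 − 3 = 50 annuli.
Length ≈ 0.14 × 50 = 7.0 mm.

7.0 mm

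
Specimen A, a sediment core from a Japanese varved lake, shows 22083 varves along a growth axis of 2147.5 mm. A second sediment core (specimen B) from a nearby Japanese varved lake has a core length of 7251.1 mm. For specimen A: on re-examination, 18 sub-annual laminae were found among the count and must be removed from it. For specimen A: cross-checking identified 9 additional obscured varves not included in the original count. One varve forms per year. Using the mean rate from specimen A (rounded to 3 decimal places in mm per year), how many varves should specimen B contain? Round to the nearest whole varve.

74754 varves

Specimen A: true varve count = 22083 − 18 + 9 = 22074.
A: Extension rate ≈ 2147.5 / 22074 = 0.097 mm/yr.
Specimen B: 7251.1 mm / 0.097 mm per year = 74753.61 years ≈ 74754 varves.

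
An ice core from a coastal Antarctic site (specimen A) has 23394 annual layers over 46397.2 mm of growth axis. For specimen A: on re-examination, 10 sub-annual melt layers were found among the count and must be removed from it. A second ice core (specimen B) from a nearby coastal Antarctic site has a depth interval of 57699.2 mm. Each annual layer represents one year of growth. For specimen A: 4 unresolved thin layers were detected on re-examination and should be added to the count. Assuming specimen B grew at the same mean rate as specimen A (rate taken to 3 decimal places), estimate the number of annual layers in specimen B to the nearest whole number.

29082 annual layers

Specimen A: correcting the raw count gives 23394 − 10 + 4 = 23388 true annual layers.
A: Mean rate = 46397.2 mm / 23388 years ≈ 1.984 mm/year.
For B, 57699.2 / 1.984 = 29082.26 years ≈ 29082 annual layers.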